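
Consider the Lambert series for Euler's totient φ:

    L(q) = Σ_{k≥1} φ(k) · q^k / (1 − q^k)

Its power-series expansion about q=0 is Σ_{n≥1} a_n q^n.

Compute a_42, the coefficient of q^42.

q^42  k|42↦φ(k): 1:1 2:1 3:2 6:2 7:6 14:6 21:12 42:12  a_42=42

a_42 = 42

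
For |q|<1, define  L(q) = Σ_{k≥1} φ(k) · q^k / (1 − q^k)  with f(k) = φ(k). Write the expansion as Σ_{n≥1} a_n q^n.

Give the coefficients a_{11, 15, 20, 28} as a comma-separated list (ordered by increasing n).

q^11  k|11↦φ(k): 11:10 1:1  a_11=11
q^15  k|15↦φ(k): 15:8 5:4 3:2 1:1  a_15=15
d|20:{1,2,4,5,10,20}  Σφ=1+1+2+4+4+8=20
q^28  k|28↦φ(k): 1:1 2:1 4:2 7:6 14:6 28:12  a_28=28

11, 15, 20, 28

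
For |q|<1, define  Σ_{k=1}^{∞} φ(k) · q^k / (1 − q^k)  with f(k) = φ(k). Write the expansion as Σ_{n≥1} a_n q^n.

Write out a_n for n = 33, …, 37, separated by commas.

d|33:{33,11,3,1}  Σφ=20+10+2+1=33
[q^34] φ(1)=1,φ(2)=1,φ(17)=16,φ(34)=16 ⇒ 34
[q^35] φ(1)=1,φ(5)=4,φ(7)=6,φ(35)=24 ⇒ 35
[q^36] φ(1)=1,φ(2)=1,φ(3)=2,φ(4)=2,φ(6)=2,φ(9)=6,φ(12)=4,φ(18)=6,φ(36)=12 ⇒ 36
d|37:{37,1}  Σφ=36+1=37

33, 34, 35, 36, 37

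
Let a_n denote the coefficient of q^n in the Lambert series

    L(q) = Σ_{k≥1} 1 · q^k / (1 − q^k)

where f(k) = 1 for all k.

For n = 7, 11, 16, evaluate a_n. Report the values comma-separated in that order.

n=7: 1·7 7·1  f→[1+1]=2
[q^11] f(1)=1,f(11)=1 ⇒ 2
[q^16] f(16)=1,f(8)=1,f(4)=1,f(2)=1,f(1)=1 ⇒ 5

2, 2, 5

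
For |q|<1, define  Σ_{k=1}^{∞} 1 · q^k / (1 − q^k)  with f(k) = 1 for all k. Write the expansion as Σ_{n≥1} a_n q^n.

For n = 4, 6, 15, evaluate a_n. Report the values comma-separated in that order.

q^4  k|4↦f(k): 1:1 2:1 4:1  a_4=3
d|6:{6,3,2,1}  Σf=1+1+1+1=4
d|15:{1,3,5,15}  Σf=1+1+1+1=4

3, 4, 4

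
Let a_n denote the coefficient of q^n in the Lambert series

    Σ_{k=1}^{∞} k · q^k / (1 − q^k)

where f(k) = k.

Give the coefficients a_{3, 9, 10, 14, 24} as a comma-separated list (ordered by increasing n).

4, 13, 18, 24, 60

[q^3] f(3)=3,f(1)=1 ⇒ 4
d|9:{1,3,9}  Σf=1+3+9=13
d|10:{10,5,2,1}  Σf=10+5+2+1=18
d|14:{14,7,2,1}  Σf=14+7+2+1=24
[q^24] f(24)=24,f(12)=12,f(8)=8,f(6)=6,f(4)=4,f(3)=3,f(2)=2,f(1)=1 ⇒ 60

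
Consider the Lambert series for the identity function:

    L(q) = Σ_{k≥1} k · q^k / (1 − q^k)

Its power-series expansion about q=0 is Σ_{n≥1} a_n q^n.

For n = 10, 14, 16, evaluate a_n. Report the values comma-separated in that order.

18, 24, 31

n=10: 1·10 2·5 5·2 10·1  f→[1+2+5+10]=18
q^14  k|14↦f(k): 14:14 7:7 2:2 1:1  a_14=24
n=16: 1·16 2·8 4·4 8·2 16·1  f→[1+2+4+8+16]=31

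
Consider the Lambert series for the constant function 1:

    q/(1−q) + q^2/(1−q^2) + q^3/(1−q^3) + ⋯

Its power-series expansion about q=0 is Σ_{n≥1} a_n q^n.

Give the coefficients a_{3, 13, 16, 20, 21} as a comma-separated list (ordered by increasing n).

2, 2, 5, 6, 4

d|3:{3,1}  Σf=1+1=2
q^13  k|13↦f(k): 13:1 1:1  a_13=2
d|16:{16,8,4,2,1}  Σf=1+1+1+1+1=5
[q^20] f(20)=1,f(10)=1,f(5)=1,f(4)=1,f(2)=1,f(1)=1 ⇒ 6
[q^21] f(21)=1,f(7)=1,f(3)=1,f(1)=1 ⇒ 4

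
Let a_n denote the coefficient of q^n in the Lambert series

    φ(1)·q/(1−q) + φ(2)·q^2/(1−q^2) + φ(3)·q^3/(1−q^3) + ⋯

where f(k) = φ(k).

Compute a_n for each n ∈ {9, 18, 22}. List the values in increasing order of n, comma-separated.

[q^9] φ(1)=1,φ(3)=2,φ(9)=6 ⇒ 9
n=18: 1·18 2·9 3·6 6·3 9·2 18·1  φ→[1+1+2+2+6+6]=18
[q^22] φ(22)=10,φ(11)=10,φ(2)=1,φ(1)=1 ⇒ 22

9, 18, 22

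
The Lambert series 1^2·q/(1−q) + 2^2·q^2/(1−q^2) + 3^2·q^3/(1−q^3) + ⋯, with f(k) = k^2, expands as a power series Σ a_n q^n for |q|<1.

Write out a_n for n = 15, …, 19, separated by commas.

q^15  k|15↦f(k): 1:1 3:9 5:25 15:225  a_15=260
[q^16] f(16)=256,f(8)=64,f(4)=16,f(2)=4,f(1)=1 ⇒ 341
d|17:{1,17}  Σf=1+289=290
[q^18] f(1)=1,f(2)=4,f(3)=9,f(6)=36,f(9)=81,f(18)=324 ⇒ 455
q^19  k|19↦f(k): 19:361 1:1  a_19=362

260, 341, 290, 455, 362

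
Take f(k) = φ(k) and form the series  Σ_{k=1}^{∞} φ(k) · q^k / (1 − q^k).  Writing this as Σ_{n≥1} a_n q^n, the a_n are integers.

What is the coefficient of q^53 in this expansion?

q^53  k|53↦φ(k): 1:1 53:52  a_53=53

a_53 = 53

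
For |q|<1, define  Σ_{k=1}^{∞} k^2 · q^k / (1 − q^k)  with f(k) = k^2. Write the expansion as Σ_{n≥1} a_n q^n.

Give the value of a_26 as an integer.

a_26 = 850

q^26  k|26↦f(k): 26:676 13:169 2:4 1:1  a_26=850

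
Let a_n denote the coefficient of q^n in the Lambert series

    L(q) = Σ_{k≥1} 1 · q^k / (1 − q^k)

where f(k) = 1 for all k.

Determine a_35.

d|35:{1,5,7,35}  Σf=1+1+1+1=4

a_35 = 4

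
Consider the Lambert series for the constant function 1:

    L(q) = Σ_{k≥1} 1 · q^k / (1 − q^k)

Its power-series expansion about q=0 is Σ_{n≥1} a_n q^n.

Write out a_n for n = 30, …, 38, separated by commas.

n=30: 1·30 2·15 3·10 5·6 6·5 10·3 15·2 30·1  f→[1+1+1+1+1+1+1+1]=8
d|31:{1,31}  Σf=1+1=2
q^32  k|32↦f(k): 32:1 16:1 8:1 4:1 2:1 1:1  a_32=6
q^33  k|33↦f(k): 1:1 3:1 11:1 33:1  a_33=4
[q^34] f(34)=1,f(17)=1,f(2)=1,f(1)=1 ⇒ 4
q^35  k|35↦f(k): 1:1 5:1 7:1 35:1  a_35=4
q^36  k|36↦f(k): 1:1 2:1 3:1 4:1 6:1 9:1 12:1 18:1 36:1  a_36=9
q^37  k|37↦f(k): 1:1 37:1  a_37=2
[q^38] f(38)=1,f(19)=1,f(2)=1,f(1)=1 ⇒ 4

8, 2, 6, 4, 4, 4, 9, 2, 4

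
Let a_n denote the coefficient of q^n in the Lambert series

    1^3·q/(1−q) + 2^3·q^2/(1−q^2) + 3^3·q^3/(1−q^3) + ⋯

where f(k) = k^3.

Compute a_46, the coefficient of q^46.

d|46:{46,23,2,1}  Σf=97336+12167+8+1=109512

a_46 = 109512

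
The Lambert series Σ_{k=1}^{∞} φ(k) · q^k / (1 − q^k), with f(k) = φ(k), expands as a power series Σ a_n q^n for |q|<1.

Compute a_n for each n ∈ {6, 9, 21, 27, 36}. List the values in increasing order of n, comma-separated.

d|6:{6,3,2,1}  Σφ=2+2+1+1=6
[q^9] φ(9)=6,φ(3)=2,φ(1)=1 ⇒ 9
q^21  k|21↦φ(k): 21:12 7:6 3:2 1:1  a_21=21
[q^27] φ(1)=1,φ(3)=2,φ(9)=6,φ(27)=18 ⇒ 27
[q^36] φ(36)=12,φ(18)=6,φ(12)=4,φ(9)=6,φ(6)=2,φ(4)=2,φ(3)=2,φ(2)=1,φ(1)=1 ⇒ 36

6, 9, 21, 27, 36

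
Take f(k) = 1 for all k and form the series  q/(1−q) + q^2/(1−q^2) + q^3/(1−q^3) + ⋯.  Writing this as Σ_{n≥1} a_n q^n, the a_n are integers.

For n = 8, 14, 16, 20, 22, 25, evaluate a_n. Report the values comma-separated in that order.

4, 4, 5, 6, 4, 3

q^8  k|8↦f(k): 8:1 4:1 2:1 1:1  a_8=4
d|14:{1,2,7,14}  Σf=1+1+1+1=4
q^16  k|16↦f(k): 16:1 8:1 4:1 2:1 1:1  a_16=5
d|20:{1,2,4,5,10,20}  Σf=1+1+1+1+1+1=6
d|22:{1,2,11,22}  Σf=1+1+1+1=4
[q^25] f(25)=1,f(5)=1,f(1)=1 ⇒ 3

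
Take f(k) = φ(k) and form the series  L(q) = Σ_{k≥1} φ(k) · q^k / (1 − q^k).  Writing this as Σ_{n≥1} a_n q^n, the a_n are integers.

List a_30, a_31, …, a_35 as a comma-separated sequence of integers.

n=30: 30·1 15·2 10·3 6·5 5·6 3·10 2·15 1·30  φ→[8+8+4+2+4+2+1+1]=30
q^31  k|31↦φ(k): 31:30 1:1  a_31=31
q^32  k|32↦φ(k): 32:16 16:8 8:4 4:2 2:1 1:1  a_32=32
[q^33] φ(33)=20,φ(11)=10,φ(3)=2,φ(1)=1 ⇒ 33
q^34  k|34↦φ(k): 34:16 17:16 2:1 1:1  a_34=34
q^35  k|35↦φ(k): 1:1 5:4 7:6 35:24  a_35=35

30, 31, 32, 33, 34, 35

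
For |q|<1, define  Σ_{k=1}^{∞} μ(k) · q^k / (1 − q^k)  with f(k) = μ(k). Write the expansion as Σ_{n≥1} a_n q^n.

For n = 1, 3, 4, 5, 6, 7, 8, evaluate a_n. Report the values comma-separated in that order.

1, 0, 0, 0, 0, 0, 0

n=1: 1·1  μ→[1]=1
d|3:{1,3}  Σμ=1+(-1)=0
q^4  k|4↦μ(k): 1:1 2:-1 4:0  a_4=0
q^5  k|5↦μ(k): 5:-1 1:1  a_5=0
d|6:{6,3,2,1}  Σμ=1+(-1)+(-1)+1=0
n=7: 1·7 7·1  μ→[1+(-1)]=0
d|8:{1,2,4,8}  Σμ=1+(-1)+0+0=0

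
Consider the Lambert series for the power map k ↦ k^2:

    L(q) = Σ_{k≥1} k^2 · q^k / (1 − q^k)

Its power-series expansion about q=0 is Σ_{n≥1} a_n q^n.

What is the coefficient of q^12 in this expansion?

a_12 = 210

[q^12] f(1)=1,f(2)=4,f(3)=9,f(4)=16,f(6)=36,f(12)=144 ⇒ 210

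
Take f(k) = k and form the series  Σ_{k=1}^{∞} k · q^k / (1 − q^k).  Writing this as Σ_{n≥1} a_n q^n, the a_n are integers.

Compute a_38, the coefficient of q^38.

a_38 = 60

q^38  k|38↦f(k): 1:1 2:2 19:19 38:38  a_38=60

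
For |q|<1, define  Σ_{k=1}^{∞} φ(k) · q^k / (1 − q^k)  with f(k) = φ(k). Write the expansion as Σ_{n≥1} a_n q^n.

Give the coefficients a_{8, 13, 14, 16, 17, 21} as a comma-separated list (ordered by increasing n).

q^8  k|8↦φ(k): 1:1 2:1 4:2 8:4  a_8=8
[q^13] φ(13)=12,φ(1)=1 ⇒ 13
[q^14] φ(14)=6,φ(7)=6,φ(2)=1,φ(1)=1 ⇒ 14
n=16: 16·1 8·2 4·4 2·8 1·16  φ→[8+4+2+1+1]=16
n=17: 17·1 1·17  φ→[16+1]=17
q^21  k|21↦φ(k): 21:12 7:6 3:2 1:1  a_21=21

8, 13, 14, 16, 17, 21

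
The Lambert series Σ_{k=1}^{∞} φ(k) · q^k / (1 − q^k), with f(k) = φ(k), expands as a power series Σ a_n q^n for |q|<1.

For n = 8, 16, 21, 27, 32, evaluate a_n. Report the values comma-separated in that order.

[q^8] φ(1)=1,φ(2)=1,φ(4)=2,φ(8)=4 ⇒ 8
n=16: 16·1 8·2 4·4 2·8 1·16  φ→[8+4+2+1+1]=16
q^21  k|21↦φ(k): 1:1 3:2 7:6 21:12  a_21=21
[q^27] φ(1)=1,φ(3)=2,φ(9)=6,φ(27)=18 ⇒ 27
q^32  k|32↦φ(k): 1:1 2:1 4:2 8:4 16:8 32:16  a_32=32

8, 16, 21, 27, 32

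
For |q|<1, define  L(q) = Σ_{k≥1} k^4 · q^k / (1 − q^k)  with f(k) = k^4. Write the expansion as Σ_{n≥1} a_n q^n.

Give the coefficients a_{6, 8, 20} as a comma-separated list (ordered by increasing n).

1394, 4369, 170898

n=6: 6·1 3·2 2·3 1·6  f→[1296+81+16+1]=1394
q^8  k|8↦f(k): 1:1 2:16 4:256 8:4096  a_8=4369
n=20: 1·20 2·10 4·5 5·4 10·2 20·1  f→[1+16+256+625+10000+160000]=170898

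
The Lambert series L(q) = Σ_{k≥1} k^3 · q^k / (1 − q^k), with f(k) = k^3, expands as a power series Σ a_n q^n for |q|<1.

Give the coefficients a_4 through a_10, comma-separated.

73, 126, 252, 344, 585, 757, 1134

q^4  k|4↦f(k): 4:64 2:8 1:1  a_4=73
[q^5] f(5)=125,f(1)=1 ⇒ 126
d|6:{6,3,2,1}  Σf=216+27+8+1=252
[q^7] f(7)=343,f(1)=1 ⇒ 344
n=8: 8·1 4·2 2·4 1·8  f→[512+64+8+1]=585
q^9  k|9↦f(k): 1:1 3:27 9:729  a_9=757
q^10  k|10↦f(k): 10:1000 5:125 2:8 1:1  a_10=1134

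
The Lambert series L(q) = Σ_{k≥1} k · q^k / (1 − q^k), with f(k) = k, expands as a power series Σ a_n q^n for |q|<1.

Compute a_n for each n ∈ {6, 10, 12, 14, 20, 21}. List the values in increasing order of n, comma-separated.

d|6:{6,3,2,1}  Σf=6+3+2+1=12
d|10:{10,5,2,1}  Σf=10+5+2+1=18
[q^12] f(12)=12,f(6)=6,f(4)=4,f(3)=3,f(2)=2,f(1)=1 ⇒ 28
[q^14] f(14)=14,f(7)=7,f(2)=2,f(1)=1 ⇒ 24
[q^20] f(20)=20,f(10)=10,f(5)=5,f(4)=4,f(2)=2,f(1)=1 ⇒ 42
d|21:{21,7,3,1}  Σf=21+7+3+1=32

12, 18, 28, 24, 42, 32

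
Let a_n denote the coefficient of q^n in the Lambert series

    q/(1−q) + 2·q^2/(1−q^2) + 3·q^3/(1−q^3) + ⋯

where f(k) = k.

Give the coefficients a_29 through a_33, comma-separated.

n=29: 29·1 1·29  f→[29+1]=30
[q^30] f(1)=1,f(2)=2,f(3)=3,f(5)=5,f(6)=6,f(10)=10,f(15)=15,f(30)=30 ⇒ 72
d|31:{1,31}  Σf=1+31=32
d|32:{1,2,4,8,16,32}  Σf=1+2+4+8+16+32=63
[q^33] f(1)=1,f(3)=3,f(11)=11,f(33)=33 ⇒ 48

30, 72, 32, 63, 48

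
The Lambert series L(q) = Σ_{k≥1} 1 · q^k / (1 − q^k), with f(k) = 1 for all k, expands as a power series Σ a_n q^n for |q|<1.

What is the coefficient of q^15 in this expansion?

[q^15] f(15)=1,f(5)=1,f(3)=1,f(1)=1 ⇒ 4

a_15 = 4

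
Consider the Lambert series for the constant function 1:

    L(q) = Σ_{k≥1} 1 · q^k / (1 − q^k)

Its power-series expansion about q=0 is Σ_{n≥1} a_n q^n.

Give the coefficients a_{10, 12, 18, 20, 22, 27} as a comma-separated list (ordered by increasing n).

q^10  k|10↦f(k): 10:1 5:1 2:1 1:1  a_10=4
[q^12] f(12)=1,f(6)=1,f(4)=1,f(3)=1,f(2)=1,f(1)=1 ⇒ 6
d|18:{1,2,3,6,9,18}  Σf=1+1+1+1+1+1=6
[q^20] f(1)=1,f(2)=1,f(4)=1,f(5)=1,f(10)=1,f(20)=1 ⇒ 6
q^22  k|22↦f(k): 22:1 11:1 2:1 1:1  a_22=4
q^27  k|27↦f(k): 27:1 9:1 3:1 1:1  a_27=4

4, 6, 6, 6, 4, 4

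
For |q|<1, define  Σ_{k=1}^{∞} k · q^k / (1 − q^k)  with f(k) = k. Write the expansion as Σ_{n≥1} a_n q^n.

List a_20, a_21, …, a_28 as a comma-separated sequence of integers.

42, 32, 36, 24, 60, 31, 42, 40, 56

[q^20] f(20)=20,f(10)=10,f(5)=5,f(4)=4,f(2)=2,f(1)=1 ⇒ 42
n=21: 21·1 7·3 3·7 1·21  f→[21+7+3+1]=32
d|22:{1,2,11,22}  Σf=1+2+11+22=36
n=23: 1·23 23·1  f→[1+23]=24
d|24:{24,12,8,6,4,3,2,1}  Σf=24+12+8+6+4+3+2+1=60
[q^25] f(25)=25,f(5)=5,f(1)=1 ⇒ 31
n=26: 26·1 13·2 2·13 1·26  f→[26+13+2+1]=42
d|27:{27,9,3,1}  Σf=27+9+3+1=40
n=28: 1·28 2·14 4·7 7·4 14·2 28·1  f→[1+2+4+7+14+28]=56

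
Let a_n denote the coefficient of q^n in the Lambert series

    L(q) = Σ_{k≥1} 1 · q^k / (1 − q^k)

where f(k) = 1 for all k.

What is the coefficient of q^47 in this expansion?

d|47:{47,1}  Σf=1+1=2

a_47 = 2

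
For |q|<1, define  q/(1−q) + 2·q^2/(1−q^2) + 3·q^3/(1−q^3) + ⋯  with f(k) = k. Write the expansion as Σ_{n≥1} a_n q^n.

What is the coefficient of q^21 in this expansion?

d|21:{1,3,7,21}  Σf=1+3+7+21=32

a_21 = 32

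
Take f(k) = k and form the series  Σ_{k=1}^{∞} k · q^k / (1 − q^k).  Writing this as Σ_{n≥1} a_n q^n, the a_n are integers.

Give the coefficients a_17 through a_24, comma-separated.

[q^17] f(17)=17,f(1)=1 ⇒ 18
q^18  k|18↦f(k): 18:18 9:9 6:6 3:3 2:2 1:1  a_18=39
[q^19] f(19)=19,f(1)=1 ⇒ 20
[q^20] f(20)=20,f(10)=10,f(5)=5,f(4)=4,f(2)=2,f(1)=1 ⇒ 42
n=21: 1·21 3·7 7·3 21·1  f→[1+3+7+21]=32
q^22  k|22↦f(k): 22:22 11:11 2:2 1:1  a_22=36
[q^23] f(23)=23,f(1)=1 ⇒ 24
d|24:{1,2,3,4,6,8,12,24}  Σf=1+2+3+4+6+8+12+24=60

18, 39, 20, 42, 32, 36, 24, 60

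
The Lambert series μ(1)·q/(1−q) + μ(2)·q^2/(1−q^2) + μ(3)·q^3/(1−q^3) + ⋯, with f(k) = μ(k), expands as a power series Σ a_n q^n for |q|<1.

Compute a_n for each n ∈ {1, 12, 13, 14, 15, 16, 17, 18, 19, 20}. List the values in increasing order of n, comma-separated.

n=1: 1·1  μ→[1]=1
q^12  k|12↦μ(k): 1:1 2:-1 3:-1 4:0 6:1 12:0  a_12=0
n=13: 1·13 13·1  μ→[1+(-1)]=0
n=14: 1·14 2·7 7·2 14·1  μ→[1+(-1)+(-1)+1]=0
[q^15] μ(1)=1,μ(3)=-1,μ(5)=-1,μ(15)=1 ⇒ 0
n=16: 16·1 8·2 4·4 2·8 1·16  μ→[0+0+0+(-1)+1]=0
d|17:{17,1}  Σμ=(-1)+1=0
[q^18] μ(18)=0,μ(9)=0,μ(6)=1,μ(3)=-1,μ(2)=-1,μ(1)=1 ⇒ 0
d|19:{19,1}  Σμ=(-1)+1=0
n=20: 20·1 10·2 5·4 4·5 2·10 1·20  μ→[0+1+(-1)+0+(-1)+1]=0

1, 0, 0, 0, 0, 0, 0, 0, 0, 0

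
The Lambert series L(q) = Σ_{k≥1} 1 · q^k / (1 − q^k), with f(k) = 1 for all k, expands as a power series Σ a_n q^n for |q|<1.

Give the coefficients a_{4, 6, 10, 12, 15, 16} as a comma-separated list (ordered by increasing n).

n=4: 4·1 2·2 1·4  f→[1+1+1]=3
[q^6] f(1)=1,f(2)=1,f(3)=1,f(6)=1 ⇒ 4
q^10  k|10↦f(k): 10:1 5:1 2:1 1:1  a_10=4
q^12  k|12↦f(k): 1:1 2:1 3:1 4:1 6:1 12:1  a_12=6
[q^15] f(15)=1,f(5)=1,f(3)=1,f(1)=1 ⇒ 4
d|16:{1,2,4,8,16}  Σf=1+1+1+1+1=5

3, 4, 4, 6, 4, 5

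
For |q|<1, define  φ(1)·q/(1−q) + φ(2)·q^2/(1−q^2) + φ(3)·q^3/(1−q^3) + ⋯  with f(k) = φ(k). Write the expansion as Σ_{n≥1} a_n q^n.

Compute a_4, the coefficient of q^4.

q^4  k|4↦φ(k): 4:2 2:1 1:1  a_4=4

a_4 = 4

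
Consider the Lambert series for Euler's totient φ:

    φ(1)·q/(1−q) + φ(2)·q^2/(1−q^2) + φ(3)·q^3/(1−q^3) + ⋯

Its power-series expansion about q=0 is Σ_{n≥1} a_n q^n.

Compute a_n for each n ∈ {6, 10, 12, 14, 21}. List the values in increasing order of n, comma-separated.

[q^6] φ(6)=2,φ(3)=2,φ(2)=1,φ(1)=1 ⇒ 6
q^10  k|10↦φ(k): 1:1 2:1 5:4 10:4  a_10=10
[q^12] φ(1)=1,φ(2)=1,φ(3)=2,φ(4)=2,φ(6)=2,φ(12)=4 ⇒ 12
[q^14] φ(1)=1,φ(2)=1,φ(7)=6,φ(14)=6 ⇒ 14
q^21  k|21↦φ(k): 1:1 3:2 7:6 21:12  a_21=21

6, 10, 12, 14, 21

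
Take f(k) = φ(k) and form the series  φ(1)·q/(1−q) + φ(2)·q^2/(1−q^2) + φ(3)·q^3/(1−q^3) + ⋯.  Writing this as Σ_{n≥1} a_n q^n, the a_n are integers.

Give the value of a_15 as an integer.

[q^15] φ(1)=1,φ(3)=2,φ(5)=4,φ(15)=8 ⇒ 15

a_15 = 15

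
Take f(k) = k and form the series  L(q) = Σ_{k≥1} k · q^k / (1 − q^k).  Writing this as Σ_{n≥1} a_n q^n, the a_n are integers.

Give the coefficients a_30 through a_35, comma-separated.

72, 32, 63, 48, 54, 48

q^30  k|30↦f(k): 30:30 15:15 10:10 6:6 5:5 3:3 2:2 1:1  a_30=72
q^31  k|31↦f(k): 1:1 31:31  a_31=32
[q^32] f(32)=32,f(16)=16,f(8)=8,f(4)=4,f(2)=2,f(1)=1 ⇒ 63
q^33  k|33↦f(k): 1:1 3:3 11:11 33:33  a_33=48
n=34: 34·1 17·2 2·17 1·34  f→[34+17+2+1]=54
[q^35] f(1)=1,f(5)=5,f(7)=7,f(35)=35 ⇒ 48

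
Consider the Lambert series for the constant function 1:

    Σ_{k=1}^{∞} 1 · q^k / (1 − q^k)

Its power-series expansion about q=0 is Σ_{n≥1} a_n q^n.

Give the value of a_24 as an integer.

q^24  k|24↦f(k): 24:1 12:1 8:1 6:1 4:1 3:1 2:1 1:1  a_24=8

a_24 = 8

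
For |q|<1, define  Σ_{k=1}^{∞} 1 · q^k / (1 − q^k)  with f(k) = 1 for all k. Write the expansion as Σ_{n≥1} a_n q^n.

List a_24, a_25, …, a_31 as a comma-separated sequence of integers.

8, 3, 4, 4, 6, 2, 8, 2

n=24: 24·1 12·2 8·3 6·4 4·6 3·8 2·12 1·24  f→[1+1+1+1+1+1+1+1]=8
d|25:{25,5,1}  Σf=1+1+1=3
n=26: 1·26 2·13 13·2 26·1  f→[1+1+1+1]=4
d|27:{27,9,3,1}  Σf=1+1+1+1=4
[q^28] f(1)=1,f(2)=1,f(4)=1,f(7)=1,f(14)=1,f(28)=1 ⇒ 6
d|29:{1,29}  Σf=1+1=2
[q^30] f(1)=1,f(2)=1,f(3)=1,f(5)=1,f(6)=1,f(10)=1,f(15)=1,f(30)=1 ⇒ 8
[q^31] f(31)=1,f(1)=1 ⇒ 2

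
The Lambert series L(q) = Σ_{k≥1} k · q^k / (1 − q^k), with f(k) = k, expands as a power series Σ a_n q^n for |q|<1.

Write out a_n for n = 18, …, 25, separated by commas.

39, 20, 42, 32, 36, 24, 60, 31

n=18: 1·18 2·9 3·6 6·3 9·2 18·1  f→[1+2+3+6+9+18]=39
n=19: 1·19 19·1  f→[1+19]=20
[q^20] f(1)=1,f(2)=2,f(4)=4,f(5)=5,f(10)=10,f(20)=20 ⇒ 42
n=21: 21·1 7·3 3·7 1·21  f→[21+7+3+1]=32
[q^22] f(22)=22,f(11)=11,f(2)=2,f(1)=1 ⇒ 36
n=23: 1·23 23·1  f→[1+23]=24
n=24: 1·24 2·12 3·8 4·6 6·4 8·3 12·2 24·1  f→[1+2+3+4+6+8+12+24]=60
q^25  k|25↦f(k): 25:25 5:5 1:1  a_25=31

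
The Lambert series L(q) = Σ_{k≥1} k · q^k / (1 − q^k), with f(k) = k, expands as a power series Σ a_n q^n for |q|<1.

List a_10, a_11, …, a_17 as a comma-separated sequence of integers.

18, 12, 28, 14, 24, 24, 31, 18

q^10  k|10↦f(k): 10:10 5:5 2:2 1:1  a_10=18
n=11: 11·1 1·11  f→[11+1]=12
q^12  k|12↦f(k): 1:1 2:2 3:3 4:4 6:6 12:12  a_12=28
[q^13] f(13)=13,f(1)=1 ⇒ 14
[q^14] f(1)=1,f(2)=2,f(7)=7,f(14)=14 ⇒ 24
q^15  k|15↦f(k): 15:15 5:5 3:3 1:1  a_15=24
d|16:{1,2,4,8,16}  Σf=1+2+4+8+16=31
q^17  k|17↦f(k): 1:1 17:17  a_17=18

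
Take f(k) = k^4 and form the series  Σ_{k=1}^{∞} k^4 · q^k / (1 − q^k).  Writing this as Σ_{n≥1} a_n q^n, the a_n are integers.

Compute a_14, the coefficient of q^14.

a_14 = 40834

[q^14] f(14)=38416,f(7)=2401,f(2)=16,f(1)=1 ⇒ 40834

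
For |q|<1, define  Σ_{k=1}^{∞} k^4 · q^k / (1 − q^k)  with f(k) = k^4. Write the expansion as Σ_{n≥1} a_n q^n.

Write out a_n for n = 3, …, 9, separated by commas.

82, 273, 626, 1394, 2402, 4369, 6643

q^3  k|3↦f(k): 1:1 3:81  a_3=82
d|4:{1,2,4}  Σf=1+16+256=273
q^5  k|5↦f(k): 5:625 1:1  a_5=626
q^6  k|6↦f(k): 1:1 2:16 3:81 6:1296  a_6=1394
q^7  k|7↦f(k): 1:1 7:2401  a_7=2402
q^8  k|8↦f(k): 8:4096 4:256 2:16 1:1  a_8=4369
d|9:{9,3,1}  Σf=6561+81+1=6643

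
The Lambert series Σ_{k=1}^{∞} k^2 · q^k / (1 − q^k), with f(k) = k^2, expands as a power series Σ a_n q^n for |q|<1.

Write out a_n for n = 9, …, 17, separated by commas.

91, 130, 122, 210, 170, 250, 260, 341, 290

[q^9] f(9)=81,f(3)=9,f(1)=1 ⇒ 91
[q^10] f(10)=100,f(5)=25,f(2)=4,f(1)=1 ⇒ 130
q^11  k|11↦f(k): 1:1 11:121  a_11=122
[q^12] f(1)=1,f(2)=4,f(3)=9,f(4)=16,f(6)=36,f(12)=144 ⇒ 210
d|13:{1,13}  Σf=1+169=170
n=14: 1·14 2·7 7·2 14·1  f→[1+4+49+196]=250
n=15: 15·1 5·3 3·5 1·15  f→[225+25+9+1]=260
n=16: 1·16 2·8 4·4 8·2 16·1  f→[1+4+16+64+256]=341
d|17:{17,1}  Σf=289+1=290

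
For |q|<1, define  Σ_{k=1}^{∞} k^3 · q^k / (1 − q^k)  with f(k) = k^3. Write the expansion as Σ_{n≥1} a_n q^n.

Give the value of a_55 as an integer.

a_55 = 167832

d|55:{55,11,5,1}  Σf=166375+1331+125+1=167832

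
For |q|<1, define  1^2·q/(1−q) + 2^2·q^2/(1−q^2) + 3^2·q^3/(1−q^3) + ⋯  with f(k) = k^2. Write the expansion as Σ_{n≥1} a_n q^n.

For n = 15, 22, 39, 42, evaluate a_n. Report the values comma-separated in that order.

260, 610, 1700, 2500

[q^15] f(1)=1,f(3)=9,f(5)=25,f(15)=225 ⇒ 260
[q^22] f(22)=484,f(11)=121,f(2)=4,f(1)=1 ⇒ 610
d|39:{39,13,3,1}  Σf=1521+169+9+1=1700
n=42: 1·42 2·21 3·14 6·7 7·6 14·3 21·2 42·1  f→[1+4+9+36+49+196+441+1764]=2500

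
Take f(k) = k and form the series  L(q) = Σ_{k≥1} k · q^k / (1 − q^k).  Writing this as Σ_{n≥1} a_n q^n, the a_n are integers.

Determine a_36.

d|36:{1,2,3,4,6,9,12,18,36}  Σf=1+2+3+4+6+9+12+18+36=91

a_36 = 91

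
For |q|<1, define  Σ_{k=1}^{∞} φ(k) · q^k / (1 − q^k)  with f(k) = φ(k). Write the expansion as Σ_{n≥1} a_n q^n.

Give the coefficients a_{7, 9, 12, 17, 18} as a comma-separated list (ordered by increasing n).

q^7  k|7↦φ(k): 1:1 7:6  a_7=7
n=9: 9·1 3·3 1·9  φ→[6+2+1]=9
[q^12] φ(1)=1,φ(2)=1,φ(3)=2,φ(4)=2,φ(6)=2,φ(12)=4 ⇒ 12
n=17: 1·17 17·1  φ→[1+16]=17
[q^18] φ(18)=6,φ(9)=6,φ(6)=2,φ(3)=2,φ(2)=1,φ(1)=1 ⇒ 18

7, 9, 12, 17, 18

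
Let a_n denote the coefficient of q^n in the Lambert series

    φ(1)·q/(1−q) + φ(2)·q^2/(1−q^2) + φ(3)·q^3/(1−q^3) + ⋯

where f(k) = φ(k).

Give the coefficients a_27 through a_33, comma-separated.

[q^27] φ(1)=1,φ(3)=2,φ(9)=6,φ(27)=18 ⇒ 27
n=28: 1·28 2·14 4·7 7·4 14·2 28·1  φ→[1+1+2+6+6+12]=28
q^29  k|29↦φ(k): 1:1 29:28  a_29=29
q^30  k|30↦φ(k): 1:1 2:1 3:2 5:4 6:2 10:4 15:8 30:8  a_30=30
n=31: 1·31 31·1  φ→[1+30]=31
d|32:{32,16,8,4,2,1}  Σφ=16+8+4+2+1+1=32
n=33: 33·1 11·3 3·11 1·33  φ→[20+10+2+1]=33

27, 28, 29, 30, 31, 32, 33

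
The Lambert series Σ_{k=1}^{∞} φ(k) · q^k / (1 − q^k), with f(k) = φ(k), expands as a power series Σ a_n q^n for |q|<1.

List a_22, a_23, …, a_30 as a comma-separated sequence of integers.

d|22:{1,2,11,22}  Σφ=1+1+10+10=22
d|23:{1,23}  Σφ=1+22=23
q^24  k|24↦φ(k): 1:1 2:1 3:2 4:2 6:2 8:4 12:4 24:8  a_24=24
d|25:{25,5,1}  Σφ=20+4+1=25
[q^26] φ(26)=12,φ(13)=12,φ(2)=1,φ(1)=1 ⇒ 26
[q^27] φ(1)=1,φ(3)=2,φ(9)=6,φ(27)=18 ⇒ 27
[q^28] φ(28)=12,φ(14)=6,φ(7)=6,φ(4)=2,φ(2)=1,φ(1)=1 ⇒ 28
n=29: 29·1 1·29  φ→[28+1]=29
n=30: 1·30 2·15 3·10 5·6 6·5 10·3 15·2 30·1  φ→[1+1+2+4+2+4+8+8]=30

22, 23, 24, 25, 26, 27, 28, 29, 30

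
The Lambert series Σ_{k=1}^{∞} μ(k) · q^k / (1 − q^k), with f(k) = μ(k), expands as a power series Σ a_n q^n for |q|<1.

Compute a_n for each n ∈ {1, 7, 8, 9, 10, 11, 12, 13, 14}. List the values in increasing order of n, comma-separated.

1, 0, 0, 0, 0, 0, 0, 0, 0

[q^1] μ(1)=1 ⇒ 1
q^7  k|7↦μ(k): 1:1 7:-1  a_7=0
d|8:{1,2,4,8}  Σμ=1+(-1)+0+0=0
[q^9] μ(1)=1,μ(3)=-1,μ(9)=0 ⇒ 0
[q^10] μ(1)=1,μ(2)=-1,μ(5)=-1,μ(10)=1 ⇒ 0
d|11:{1,11}  Σμ=1+(-1)=0
[q^12] μ(12)=0,μ(6)=1,μ(4)=0,μ(3)=-1,μ(2)=-1,μ(1)=1 ⇒ 0
[q^13] μ(13)=-1,μ(1)=1 ⇒ 0
[q^14] μ(14)=1,μ(7)=-1,μ(2)=-1,μ(1)=1 ⇒ 0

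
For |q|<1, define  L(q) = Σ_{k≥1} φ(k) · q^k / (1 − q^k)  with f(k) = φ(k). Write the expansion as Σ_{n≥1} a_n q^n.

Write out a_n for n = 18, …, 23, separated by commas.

n=18: 1·18 2·9 3·6 6·3 9·2 18·1  φ→[1+1+2+2+6+6]=18
n=19: 1·19 19·1  φ→[1+18]=19
d|20:{20,10,5,4,2,1}  Σφ=8+4+4+2+1+1=20
q^21  k|21↦φ(k): 1:1 3:2 7:6 21:12  a_21=21
[q^22] φ(1)=1,φ(2)=1,φ(11)=10,φ(22)=10 ⇒ 22
d|23:{23,1}  Σφ=22+1=23

18, 19, 20, 21, 22, 23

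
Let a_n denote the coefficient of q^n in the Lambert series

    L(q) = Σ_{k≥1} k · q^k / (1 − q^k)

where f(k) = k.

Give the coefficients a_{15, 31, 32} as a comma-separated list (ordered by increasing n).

[q^15] f(1)=1,f(3)=3,f(5)=5,f(15)=15 ⇒ 24
q^31  k|31↦f(k): 1:1 31:31  a_31=32
q^32  k|32↦f(k): 1:1 2:2 4:4 8:8 16:16 32:32  a_32=63

24, 32, 63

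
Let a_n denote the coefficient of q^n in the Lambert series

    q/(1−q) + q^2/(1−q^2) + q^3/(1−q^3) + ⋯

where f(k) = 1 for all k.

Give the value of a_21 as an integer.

q^21  k|21↦f(k): 21:1 7:1 3:1 1:1  a_21=4

a_21 = 4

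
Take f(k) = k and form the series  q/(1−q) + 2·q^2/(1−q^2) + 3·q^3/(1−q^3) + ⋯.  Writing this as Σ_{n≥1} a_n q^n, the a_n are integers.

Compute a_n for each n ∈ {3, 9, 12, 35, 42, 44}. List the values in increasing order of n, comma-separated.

4, 13, 28, 48, 96, 84

d|3:{3,1}  Σf=3+1=4
[q^9] f(9)=9,f(3)=3,f(1)=1 ⇒ 13
[q^12] f(1)=1,f(2)=2,f(3)=3,f(4)=4,f(6)=6,f(12)=12 ⇒ 28
q^35  k|35↦f(k): 35:35 7:7 5:5 1:1  a_35=48
[q^42] f(1)=1,f(2)=2,f(3)=3,f(6)=6,f(7)=7,f(14)=14,f(21)=21,f(42)=42 ⇒ 96
n=44: 1·44 2·22 4·11 11·4 22·2 44·1  f→[1+2+4+11+22+44]=84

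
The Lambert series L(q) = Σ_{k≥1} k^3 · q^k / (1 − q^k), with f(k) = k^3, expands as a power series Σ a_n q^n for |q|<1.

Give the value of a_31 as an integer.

a_31 = 29792

n=31: 31·1 1·31  f→[29791+1]=29792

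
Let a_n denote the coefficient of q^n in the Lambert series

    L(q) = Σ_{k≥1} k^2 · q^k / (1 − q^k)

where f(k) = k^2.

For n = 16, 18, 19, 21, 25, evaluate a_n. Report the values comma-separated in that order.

341, 455, 362, 500, 651

[q^16] f(16)=256,f(8)=64,f(4)=16,f(2)=4,f(1)=1 ⇒ 341
d|18:{18,9,6,3,2,1}  Σf=324+81+36+9+4+1=455
d|19:{1,19}  Σf=1+361=362
d|21:{1,3,7,21}  Σf=1+9+49+441=500
n=25: 25·1 5·5 1·25  f→[625+25+1]=651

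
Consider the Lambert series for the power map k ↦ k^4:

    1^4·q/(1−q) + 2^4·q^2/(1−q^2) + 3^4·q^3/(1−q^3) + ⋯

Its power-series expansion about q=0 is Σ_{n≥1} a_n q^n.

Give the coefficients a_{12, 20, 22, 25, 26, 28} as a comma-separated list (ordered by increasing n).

q^12  k|12↦f(k): 12:20736 6:1296 4:256 3:81 2:16 1:1  a_12=22386
n=20: 20·1 10·2 5·4 4·5 2·10 1·20  f→[160000+10000+625+256+16+1]=170898
[q^22] f(22)=234256,f(11)=14641,f(2)=16,f(1)=1 ⇒ 248914
q^25  k|25↦f(k): 25:390625 5:625 1:1  a_25=391251
d|26:{26,13,2,1}  Σf=456976+28561+16+1=485554
q^28  k|28↦f(k): 1:1 2:16 4:256 7:2401 14:38416 28:614656  a_28=655746

22386, 170898, 248914, 391251, 485554, 655746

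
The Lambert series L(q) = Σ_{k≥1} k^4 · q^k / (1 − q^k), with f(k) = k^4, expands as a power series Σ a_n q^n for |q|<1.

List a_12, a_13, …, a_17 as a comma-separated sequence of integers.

22386, 28562, 40834, 51332, 69905, 83522

[q^12] f(1)=1,f(2)=16,f(3)=81,f(4)=256,f(6)=1296,f(12)=20736 ⇒ 22386
[q^13] f(13)=28561,f(1)=1 ⇒ 28562
[q^14] f(1)=1,f(2)=16,f(7)=2401,f(14)=38416 ⇒ 40834
[q^15] f(15)=50625,f(5)=625,f(3)=81,f(1)=1 ⇒ 51332
n=16: 16·1 8·2 4·4 2·8 1·16  f→[65536+4096+256+16+1]=69905
q^17  k|17↦f(k): 1:1 17:83521  a_17=83522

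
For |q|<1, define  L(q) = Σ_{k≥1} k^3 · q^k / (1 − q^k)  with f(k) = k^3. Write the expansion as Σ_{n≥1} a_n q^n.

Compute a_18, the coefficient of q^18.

a_18 = 6813

q^18  k|18↦f(k): 1:1 2:8 3:27 6:216 9:729 18:5832  a_18=6813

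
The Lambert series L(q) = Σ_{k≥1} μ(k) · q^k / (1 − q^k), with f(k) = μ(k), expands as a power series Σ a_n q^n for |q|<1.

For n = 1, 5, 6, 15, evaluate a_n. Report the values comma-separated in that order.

n=1: 1·1  μ→[1]=1
q^5  k|5↦μ(k): 5:-1 1:1  a_5=0
[q^6] μ(6)=1,μ(3)=-1,μ(2)=-1,μ(1)=1 ⇒ 0
[q^15] μ(1)=1,μ(3)=-1,μ(5)=-1,μ(15)=1 ⇒ 0

1, 0, 0, 0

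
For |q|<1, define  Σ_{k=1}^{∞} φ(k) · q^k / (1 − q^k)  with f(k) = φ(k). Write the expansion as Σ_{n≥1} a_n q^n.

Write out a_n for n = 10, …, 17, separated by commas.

d|10:{10,5,2,1}  Σφ=4+4+1+1=10
[q^11] φ(11)=10,φ(1)=1 ⇒ 11
d|12:{1,2,3,4,6,12}  Σφ=1+1+2+2+2+4=12
q^13  k|13↦φ(k): 1:1 13:12  a_13=13
q^14  k|14↦φ(k): 14:6 7:6 2:1 1:1  a_14=14
[q^15] φ(15)=8,φ(5)=4,φ(3)=2,φ(1)=1 ⇒ 15
d|16:{16,8,4,2,1}  Σφ=8+4+2+1+1=16
n=17: 17·1 1·17  φ→[16+1]=17

10, 11, 12, 13, 14, 15, 16, 17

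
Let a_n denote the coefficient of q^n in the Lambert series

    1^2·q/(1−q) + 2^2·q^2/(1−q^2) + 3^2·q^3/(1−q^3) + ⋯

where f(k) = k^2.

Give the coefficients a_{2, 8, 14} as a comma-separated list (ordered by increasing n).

5, 85, 250

[q^2] f(2)=4,f(1)=1 ⇒ 5
d|8:{8,4,2,1}  Σf=64+16+4+1=85
n=14: 1·14 2·7 7·2 14·1  f→[1+4+49+196]=250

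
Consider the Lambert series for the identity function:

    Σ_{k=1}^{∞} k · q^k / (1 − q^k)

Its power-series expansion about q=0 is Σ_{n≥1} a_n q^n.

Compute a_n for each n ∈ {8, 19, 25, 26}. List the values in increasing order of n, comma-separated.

15, 20, 31, 42

[q^8] f(1)=1,f(2)=2,f(4)=4,f(8)=8 ⇒ 15
q^19  k|19↦f(k): 19:19 1:1  a_19=20
q^25  k|25↦f(k): 25:25 5:5 1:1  a_25=31
q^26  k|26↦f(k): 1:1 2:2 13:13 26:26  a_26=42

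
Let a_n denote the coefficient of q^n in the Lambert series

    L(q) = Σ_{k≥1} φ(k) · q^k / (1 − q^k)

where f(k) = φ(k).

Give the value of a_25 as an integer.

[q^25] φ(25)=20,φ(5)=4,φ(1)=1 ⇒ 25

a_25 = 25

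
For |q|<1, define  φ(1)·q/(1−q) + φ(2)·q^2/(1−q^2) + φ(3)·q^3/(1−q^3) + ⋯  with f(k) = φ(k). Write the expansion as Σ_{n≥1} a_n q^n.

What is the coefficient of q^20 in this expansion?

[q^20] φ(20)=8,φ(10)=4,φ(5)=4,φ(4)=2,φ(2)=1,φ(1)=1 ⇒ 20

a_20 = 20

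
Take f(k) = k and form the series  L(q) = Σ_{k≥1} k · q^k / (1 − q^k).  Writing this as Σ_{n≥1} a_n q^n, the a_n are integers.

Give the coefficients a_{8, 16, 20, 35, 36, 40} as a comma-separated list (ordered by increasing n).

[q^8] f(1)=1,f(2)=2,f(4)=4,f(8)=8 ⇒ 15
n=16: 16·1 8·2 4·4 2·8 1·16  f→[16+8+4+2+1]=31
n=20: 1·20 2·10 4·5 5·4 10·2 20·1  f→[1+2+4+5+10+20]=42
q^35  k|35↦f(k): 1:1 5:5 7:7 35:35  a_35=48
n=36: 1·36 2·18 3·12 4·9 6·6 9·4 12·3 18·2 36·1  f→[1+2+3+4+6+9+12+18+36]=91
q^40  k|40↦f(k): 1:1 2:2 4:4 5:5 8:8 10:10 20:20 40:40  a_40=90

15, 31, 42, 48, 91, 90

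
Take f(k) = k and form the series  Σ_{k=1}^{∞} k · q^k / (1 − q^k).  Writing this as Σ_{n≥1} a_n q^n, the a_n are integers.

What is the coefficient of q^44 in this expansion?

a_44 = 84

[q^44] f(1)=1,f(2)=2,f(4)=4,f(11)=11,f(22)=22,f(44)=44 ⇒ 84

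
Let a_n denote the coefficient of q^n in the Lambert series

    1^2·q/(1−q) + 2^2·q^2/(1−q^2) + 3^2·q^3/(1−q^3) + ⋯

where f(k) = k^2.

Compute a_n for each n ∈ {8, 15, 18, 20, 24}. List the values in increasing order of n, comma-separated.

85, 260, 455, 546, 850

[q^8] f(1)=1,f(2)=4,f(4)=16,f(8)=64 ⇒ 85
q^15  k|15↦f(k): 1:1 3:9 5:25 15:225  a_15=260
[q^18] f(18)=324,f(9)=81,f(6)=36,f(3)=9,f(2)=4,f(1)=1 ⇒ 455
d|20:{1,2,4,5,10,20}  Σf=1+4+16+25+100+400=546
[q^24] f(1)=1,f(2)=4,f(3)=9,f(4)=16,f(6)=36,f(8)=64,f(12)=144,f(24)=576 ⇒ 850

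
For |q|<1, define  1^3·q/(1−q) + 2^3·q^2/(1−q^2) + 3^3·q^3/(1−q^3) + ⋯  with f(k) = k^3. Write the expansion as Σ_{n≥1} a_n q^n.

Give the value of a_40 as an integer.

a_40 = 73710

[q^40] f(40)=64000,f(20)=8000,f(10)=1000,f(8)=512,f(5)=125,f(4)=64,f(2)=8,f(1)=1 ⇒ 73710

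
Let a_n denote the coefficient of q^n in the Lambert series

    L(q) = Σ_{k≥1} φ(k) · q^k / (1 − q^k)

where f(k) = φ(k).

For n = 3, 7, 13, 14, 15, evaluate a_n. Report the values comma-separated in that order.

[q^3] φ(3)=2,φ(1)=1 ⇒ 3
d|7:{7,1}  Σφ=6+1=7
q^13  k|13↦φ(k): 1:1 13:12  a_13=13
d|14:{1,2,7,14}  Σφ=1+1+6+6=14
d|15:{15,5,3,1}  Σφ=8+4+2+1=15

3, 7, 13, 14, 15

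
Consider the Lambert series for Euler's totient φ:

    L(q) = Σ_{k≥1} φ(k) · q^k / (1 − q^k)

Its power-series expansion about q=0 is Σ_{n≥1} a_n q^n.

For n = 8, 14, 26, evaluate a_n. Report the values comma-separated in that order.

n=8: 8·1 4·2 2·4 1·8  φ→[4+2+1+1]=8
n=14: 14·1 7·2 2·7 1·14  φ→[6+6+1+1]=14
n=26: 1·26 2·13 13·2 26·1  φ→[1+1+12+12]=26

8, 14, 26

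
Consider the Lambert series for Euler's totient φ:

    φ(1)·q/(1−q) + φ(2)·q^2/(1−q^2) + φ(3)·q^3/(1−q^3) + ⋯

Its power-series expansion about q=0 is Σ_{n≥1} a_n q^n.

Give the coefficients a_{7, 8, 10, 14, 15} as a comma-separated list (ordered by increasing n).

[q^7] φ(7)=6,φ(1)=1 ⇒ 7
d|8:{1,2,4,8}  Σφ=1+1+2+4=8
d|10:{10,5,2,1}  Σφ=4+4+1+1=10
[q^14] φ(14)=6,φ(7)=6,φ(2)=1,φ(1)=1 ⇒ 14
[q^15] φ(1)=1,φ(3)=2,φ(5)=4,φ(15)=8 ⇒ 15

7, 8, 10, 14, 15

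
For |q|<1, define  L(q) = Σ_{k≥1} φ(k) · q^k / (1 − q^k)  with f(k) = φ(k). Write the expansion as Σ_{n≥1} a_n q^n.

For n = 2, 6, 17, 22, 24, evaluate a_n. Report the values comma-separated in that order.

[q^2] φ(2)=1,φ(1)=1 ⇒ 2
q^6  k|6↦φ(k): 1:1 2:1 3:2 6:2  a_6=6
d|17:{1,17}  Σφ=1+16=17
q^22  k|22↦φ(k): 22:10 11:10 2:1 1:1  a_22=22
d|24:{24,12,8,6,4,3,2,1}  Σφ=8+4+4+2+2+2+1+1=24

2, 6, 17, 22, 24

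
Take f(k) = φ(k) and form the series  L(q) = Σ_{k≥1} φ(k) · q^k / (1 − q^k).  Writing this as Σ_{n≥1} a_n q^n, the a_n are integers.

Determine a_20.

[q^20] φ(1)=1,φ(2)=1,φ(4)=2,φ(5)=4,φ(10)=4,φ(20)=8 ⇒ 20

a_20 = 20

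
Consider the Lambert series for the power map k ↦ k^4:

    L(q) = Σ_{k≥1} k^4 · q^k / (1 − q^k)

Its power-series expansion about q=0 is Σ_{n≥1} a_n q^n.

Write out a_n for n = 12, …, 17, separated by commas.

22386, 28562, 40834, 51332, 69905, 83522

[q^12] f(1)=1,f(2)=16,f(3)=81,f(4)=256,f(6)=1296,f(12)=20736 ⇒ 22386
[q^13] f(1)=1,f(13)=28561 ⇒ 28562
[q^14] f(14)=38416,f(7)=2401,f(2)=16,f(1)=1 ⇒ 40834
n=15: 1·15 3·5 5·3 15·1  f→[1+81+625+50625]=51332
d|16:{16,8,4,2,1}  Σf=65536+4096+256+16+1=69905
d|17:{17,1}  Σf=83521+1=83522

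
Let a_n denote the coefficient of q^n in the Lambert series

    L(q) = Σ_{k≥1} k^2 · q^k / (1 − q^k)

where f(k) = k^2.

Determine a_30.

d|30:{1,2,3,5,6,10,15,30}  Σf=1+4+9+25+36+100+225+900=1300

a_30 = 1300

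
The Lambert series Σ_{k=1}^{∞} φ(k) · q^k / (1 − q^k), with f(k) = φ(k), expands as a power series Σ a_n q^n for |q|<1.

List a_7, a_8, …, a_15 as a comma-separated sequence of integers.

[q^7] φ(7)=6,φ(1)=1 ⇒ 7
q^8  k|8↦φ(k): 1:1 2:1 4:2 8:4  a_8=8
d|9:{1,3,9}  Σφ=1+2+6=9
[q^10] φ(1)=1,φ(2)=1,φ(5)=4,φ(10)=4 ⇒ 10
d|11:{11,1}  Σφ=10+1=11
[q^12] φ(12)=4,φ(6)=2,φ(4)=2,φ(3)=2,φ(2)=1,φ(1)=1 ⇒ 12
[q^13] φ(13)=12,φ(1)=1 ⇒ 13
[q^14] φ(14)=6,φ(7)=6,φ(2)=1,φ(1)=1 ⇒ 14
n=15: 15·1 5·3 3·5 1·15  φ→[8+4+2+1]=15

7, 8, 9, 10, 11, 12, 13, 14, 15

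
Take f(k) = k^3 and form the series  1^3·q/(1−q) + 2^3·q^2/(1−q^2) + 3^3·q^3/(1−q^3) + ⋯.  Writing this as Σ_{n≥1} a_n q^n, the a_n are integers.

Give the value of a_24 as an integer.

a_24 = 16380

q^24  k|24↦f(k): 24:13824 12:1728 8:512 6:216 4:64 3:27 2:8 1:1  a_24=16380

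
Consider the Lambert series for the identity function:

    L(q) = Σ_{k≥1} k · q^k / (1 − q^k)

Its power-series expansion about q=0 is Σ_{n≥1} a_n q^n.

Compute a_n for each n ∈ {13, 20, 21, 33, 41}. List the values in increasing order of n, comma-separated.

d|13:{13,1}  Σf=13+1=14
d|20:{20,10,5,4,2,1}  Σf=20+10+5+4+2+1=42
[q^21] f(1)=1,f(3)=3,f(7)=7,f(21)=21 ⇒ 32
q^33  k|33↦f(k): 33:33 11:11 3:3 1:1  a_33=48
d|41:{41,1}  Σf=41+1=42

14, 42, 32, 48, 42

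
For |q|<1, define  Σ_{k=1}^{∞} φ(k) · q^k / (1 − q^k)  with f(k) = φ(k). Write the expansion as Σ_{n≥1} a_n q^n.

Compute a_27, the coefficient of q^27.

d|27:{27,9,3,1}  Σφ=18+6+2+1=27

a_27 = 27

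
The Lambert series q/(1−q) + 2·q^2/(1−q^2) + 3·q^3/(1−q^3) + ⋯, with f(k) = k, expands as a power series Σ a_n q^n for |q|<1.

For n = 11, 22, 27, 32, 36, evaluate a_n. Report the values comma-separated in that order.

12, 36, 40, 63, 91

[q^11] f(11)=11,f(1)=1 ⇒ 12
q^22  k|22↦f(k): 22:22 11:11 2:2 1:1  a_22=36
d|27:{27,9,3,1}  Σf=27+9+3+1=40
n=32: 1·32 2·16 4·8 8·4 16·2 32·1  f→[1+2+4+8+16+32]=63
[q^36] f(36)=36,f(18)=18,f(12)=12,f(9)=9,f(6)=6,f(4)=4,f(3)=3,f(2)=2,f(1)=1 ⇒ 91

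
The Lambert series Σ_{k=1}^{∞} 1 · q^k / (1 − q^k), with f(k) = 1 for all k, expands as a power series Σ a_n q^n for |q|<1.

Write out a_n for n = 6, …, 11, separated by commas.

d|6:{6,3,2,1}  Σf=1+1+1+1=4
n=7: 1·7 7·1  f→[1+1]=2
n=8: 1·8 2·4 4·2 8·1  f→[1+1+1+1]=4
n=9: 9·1 3·3 1·9  f→[1+1+1]=3
[q^10] f(10)=1,f(5)=1,f(2)=1,f(1)=1 ⇒ 4
[q^11] f(1)=1,f(11)=1 ⇒ 2

4, 2, 4, 3, 4, 2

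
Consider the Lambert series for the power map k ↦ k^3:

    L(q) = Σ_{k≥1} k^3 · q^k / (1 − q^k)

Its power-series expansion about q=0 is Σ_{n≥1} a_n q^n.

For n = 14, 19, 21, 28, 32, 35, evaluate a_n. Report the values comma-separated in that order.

3096, 6860, 9632, 25112, 37449, 43344

n=14: 1·14 2·7 7·2 14·1  f→[1+8+343+2744]=3096
[q^19] f(19)=6859,f(1)=1 ⇒ 6860
n=21: 21·1 7·3 3·7 1·21  f→[9261+343+27+1]=9632
[q^28] f(1)=1,f(2)=8,f(4)=64,f(7)=343,f(14)=2744,f(28)=21952 ⇒ 25112
q^32  k|32↦f(k): 1:1 2:8 4:64 8:512 16:4096 32:32768  a_32=37449
n=35: 1·35 5·7 7·5 35·1  f→[1+125+343+42875]=43344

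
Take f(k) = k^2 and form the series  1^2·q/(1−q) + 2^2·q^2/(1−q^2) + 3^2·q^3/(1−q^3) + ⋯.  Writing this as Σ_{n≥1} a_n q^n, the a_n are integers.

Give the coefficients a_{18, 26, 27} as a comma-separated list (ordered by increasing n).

[q^18] f(1)=1,f(2)=4,f(3)=9,f(6)=36,f(9)=81,f(18)=324 ⇒ 455
d|26:{1,2,13,26}  Σf=1+4+169+676=850
d|27:{27,9,3,1}  Σf=729+81+9+1=820

455, 850, 820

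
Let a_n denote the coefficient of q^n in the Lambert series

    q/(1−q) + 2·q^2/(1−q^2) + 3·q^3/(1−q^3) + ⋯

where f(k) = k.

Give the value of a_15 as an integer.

d|15:{15,5,3,1}  Σf=15+5+3+1=24

a_15 = 24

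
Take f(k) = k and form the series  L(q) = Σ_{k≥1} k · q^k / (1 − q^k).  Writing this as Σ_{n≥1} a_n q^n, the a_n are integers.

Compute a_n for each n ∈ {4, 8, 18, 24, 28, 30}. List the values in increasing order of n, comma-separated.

7, 15, 39, 60, 56, 72

[q^4] f(4)=4,f(2)=2,f(1)=1 ⇒ 7
q^8  k|8↦f(k): 1:1 2:2 4:4 8:8  a_8=15
[q^18] f(1)=1,f(2)=2,f(3)=3,f(6)=6,f(9)=9,f(18)=18 ⇒ 39
d|24:{1,2,3,4,6,8,12,24}  Σf=1+2+3+4+6+8+12+24=60
d|28:{28,14,7,4,2,1}  Σf=28+14+7+4+2+1=56
[q^30] f(1)=1,f(2)=2,f(3)=3,f(5)=5,f(6)=6,f(10)=10,f(15)=15,f(30)=30 ⇒ 72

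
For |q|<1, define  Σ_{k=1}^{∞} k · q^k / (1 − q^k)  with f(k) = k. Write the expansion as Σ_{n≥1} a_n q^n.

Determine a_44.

q^44  k|44↦f(k): 44:44 22:22 11:11 4:4 2:2 1:1  a_44=84

a_44 = 84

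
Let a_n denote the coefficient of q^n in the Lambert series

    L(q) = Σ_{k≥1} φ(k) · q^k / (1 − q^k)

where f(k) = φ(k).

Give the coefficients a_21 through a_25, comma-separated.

q^21  k|21↦φ(k): 21:12 7:6 3:2 1:1  a_21=21
[q^22] φ(1)=1,φ(2)=1,φ(11)=10,φ(22)=10 ⇒ 22
[q^23] φ(1)=1,φ(23)=22 ⇒ 23
[q^24] φ(24)=8,φ(12)=4,φ(8)=4,φ(6)=2,φ(4)=2,φ(3)=2,φ(2)=1,φ(1)=1 ⇒ 24
[q^25] φ(1)=1,φ(5)=4,φ(25)=20 ⇒ 25

21, 22, 23, 24, 25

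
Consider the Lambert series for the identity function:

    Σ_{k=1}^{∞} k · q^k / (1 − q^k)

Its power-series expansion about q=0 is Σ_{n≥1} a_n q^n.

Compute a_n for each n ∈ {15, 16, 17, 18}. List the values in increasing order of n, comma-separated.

24, 31, 18, 39

[q^15] f(15)=15,f(5)=5,f(3)=3,f(1)=1 ⇒ 24
q^16  k|16↦f(k): 1:1 2:2 4:4 8:8 16:16  a_16=31
[q^17] f(17)=17,f(1)=1 ⇒ 18
n=18: 1·18 2·9 3·6 6·3 9·2 18·1  f→[1+2+3+6+9+18]=39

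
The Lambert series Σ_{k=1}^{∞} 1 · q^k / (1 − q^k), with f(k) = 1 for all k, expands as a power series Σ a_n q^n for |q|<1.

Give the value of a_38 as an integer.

q^38  k|38↦f(k): 1:1 2:1 19:1 38:1  a_38=4

a_38 = 4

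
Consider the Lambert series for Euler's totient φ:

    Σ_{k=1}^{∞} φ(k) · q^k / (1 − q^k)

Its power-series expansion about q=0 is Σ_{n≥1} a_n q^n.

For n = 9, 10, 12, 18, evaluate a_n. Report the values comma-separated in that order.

n=9: 9·1 3·3 1·9  φ→[6+2+1]=9
q^10  k|10↦φ(k): 10:4 5:4 2:1 1:1  a_10=10
[q^12] φ(12)=4,φ(6)=2,φ(4)=2,φ(3)=2,φ(2)=1,φ(1)=1 ⇒ 12
d|18:{18,9,6,3,2,1}  Σφ=6+6+2+2+1+1=18

9, 10, 12, 18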